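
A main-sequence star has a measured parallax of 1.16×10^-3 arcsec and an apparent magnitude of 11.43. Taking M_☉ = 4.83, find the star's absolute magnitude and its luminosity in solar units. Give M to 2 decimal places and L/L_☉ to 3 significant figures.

d = 1/p = 1/1.16×10^-3″ = 862.1 pc
M = m − 5 log₁₀ d + 5 = 11.43 − 5·2.9355 + 5 = 1.752
M − M_☉ = 1.752 − 4.83 = -3.078
L/L_☉ = 10^(−0.4 × -3.078) = 17.02

M ≈ 1.75; L/L_☉ ≈ 17.0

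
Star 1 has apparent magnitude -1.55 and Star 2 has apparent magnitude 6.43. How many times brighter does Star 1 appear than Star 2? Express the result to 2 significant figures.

1600

Magnitude difference = -7.98
Flux ratio = 10^(−0.4 Δm) = 10^(−0.4 × -7.98) = 10^3.192 = 1556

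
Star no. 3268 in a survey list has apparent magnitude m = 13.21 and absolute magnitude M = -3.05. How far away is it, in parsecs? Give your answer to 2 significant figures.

d ≈ 18000 pc

Distance modulus: m − M = 13.21 − (-3.05) = 16.260
m − M = 5 log₁₀ d − 5
log₁₀ d = (m − M)/5 + 1 = 4.2520
d = 10^4.2520 = 17860 pc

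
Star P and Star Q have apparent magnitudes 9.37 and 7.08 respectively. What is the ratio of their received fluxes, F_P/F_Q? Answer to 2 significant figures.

F_P/F_Q ≈ 0.12

Δm = 9.37 − (7.08) = 2.29
Flux ratio = 10^(−0.4 Δm) = 10^(−0.4 × 2.29) = 10^-0.916 = 0.1213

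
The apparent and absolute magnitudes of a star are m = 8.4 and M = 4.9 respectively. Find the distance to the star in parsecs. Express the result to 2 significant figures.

d ≈ 50 pc

Distance modulus: m − M = 8.4 − (4.9) = 3.500
m − M = 5 log₁₀ d − 5
log₁₀ d = (m − M)/5 + 1 = 1.7000
d = 10^1.7000 = 50.12 pc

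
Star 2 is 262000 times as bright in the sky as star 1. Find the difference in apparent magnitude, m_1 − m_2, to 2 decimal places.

m_1 − m_2 ≈ 13.55

Pogson: Δm = −2.5 log₁₀(ratio) = −2.5 log₁₀(262000) = −2.5 × 5.4183 = -13.546
Star 2 is brighter so has the smaller magnitude: m_1 − m_2 is positive.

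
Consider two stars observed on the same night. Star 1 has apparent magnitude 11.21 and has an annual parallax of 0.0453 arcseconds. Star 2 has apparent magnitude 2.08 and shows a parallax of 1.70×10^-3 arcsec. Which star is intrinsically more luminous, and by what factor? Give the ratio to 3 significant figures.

Star 1: d = 1/p = 1/0.0453″ = 22.08 pc
Star 1: M = m − 5 log₁₀ d + 5 = 11.21 − 5·1.3439 + 5 = 9.490
Star 2: d = 1/p = 1/1.70×10^-3″ = 588.2 pc
Star 2: M = m − 5 log₁₀ d + 5 = 2.08 − 5·2.7696 + 5 = -6.768
ΔM = M_1 − M_2 = 9.490 − (-6.768) = 16.258; smaller M is more luminous → Star 2.
L ratio = 10^(0.4 |ΔM|) = 10^6.503 = 3.186×10^6

Star 2 is more luminous, by a factor of 3.19×10^6.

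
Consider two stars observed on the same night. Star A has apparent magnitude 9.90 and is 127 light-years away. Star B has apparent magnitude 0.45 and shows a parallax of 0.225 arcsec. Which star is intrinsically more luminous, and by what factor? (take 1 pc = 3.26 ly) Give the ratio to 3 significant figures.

Star A: d = 127 ly / 3.26 = 38.96 pc
Star A: M = m − 5 log₁₀ d + 5 = 9.90 − 5·1.5906 + 5 = 6.947
Star B: d = 1/p = 1/0.225″ = 4.444 pc
Star B: M = m − 5 log₁₀ d + 5 = 0.45 − 5·0.6478 + 5 = 2.211
ΔM = M_A − M_B = 6.947 − (2.211) = 4.736; smaller M is more luminous → Star B.
L ratio = 10^(0.4 |ΔM|) = 10^1.894 = 78.43

Star B is more luminous, by a factor of 78.4.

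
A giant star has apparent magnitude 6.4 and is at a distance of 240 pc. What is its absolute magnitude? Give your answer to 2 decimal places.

M ≈ -0.50

5 log₁₀(d/10 pc) = 5 log₁₀(240.0) − 5 = 6.901
M = m − 5 log₁₀(d/10) = 6.4 − 6.901 = -0.501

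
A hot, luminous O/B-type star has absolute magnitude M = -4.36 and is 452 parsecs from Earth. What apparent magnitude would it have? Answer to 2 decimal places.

m = M + 5 log₁₀ d − 5 = -4.36 + 5·2.6551 − 5 = 3.916

m ≈ 3.92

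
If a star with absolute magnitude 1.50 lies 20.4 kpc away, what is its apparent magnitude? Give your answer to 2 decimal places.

m ≈ 18.05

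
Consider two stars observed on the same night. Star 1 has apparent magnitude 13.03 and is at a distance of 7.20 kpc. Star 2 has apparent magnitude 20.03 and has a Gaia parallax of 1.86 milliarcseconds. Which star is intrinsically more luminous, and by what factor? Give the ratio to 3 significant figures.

Star 1 is more luminous, by a factor of 113000.

Star 1: d = 7.20 kpc = 7200 pc
Star 1: M = m − 5 log₁₀ d + 5 = 13.03 − 5·3.8573 + 5 = -1.257
Star 2: p = 1.86 mas = 1.86×10^-3″ → d = 1/p = 537.6 pc
Star 2: M = m − 5 log₁₀ d + 5 = 20.03 − 5·2.7305 + 5 = 11.378
ΔM = M_1 − M_2 = -1.257 − (11.378) = -12.634; smaller M is more luminous → Star 1.
L ratio = 10^(0.4 |ΔM|) = 10^5.054 = 113200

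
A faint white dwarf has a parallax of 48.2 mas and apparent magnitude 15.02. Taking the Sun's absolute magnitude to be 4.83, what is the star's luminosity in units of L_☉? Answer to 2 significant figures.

L/L_☉ ≈ 3.6×10^-4

d = 1/p = 1000/48.2 mas = 20.75 pc
M = m − 5 log₁₀ d + 5 = 15.02 − 5·1.3170 + 5 = 13.435
M − M_☉ = 13.435 − 4.83 = 8.605
L/L_☉ = 10^(−0.4 × 8.605) = 3.613×10^-4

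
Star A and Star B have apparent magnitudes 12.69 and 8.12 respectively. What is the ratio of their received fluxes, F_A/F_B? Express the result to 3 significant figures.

Magnitude difference = 4.57
Flux ratio = 10^(−0.4 Δm) = 10^(−0.4 × 4.57) = 10^-1.828 = 0.01486

F_A/F_B ≈ 0.0149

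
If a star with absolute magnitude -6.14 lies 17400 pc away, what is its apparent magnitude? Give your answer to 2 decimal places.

m = M + 5 log₁₀ d − 5 = -6.14 + 5·4.2405 − 5 = 10.063

m ≈ 10.06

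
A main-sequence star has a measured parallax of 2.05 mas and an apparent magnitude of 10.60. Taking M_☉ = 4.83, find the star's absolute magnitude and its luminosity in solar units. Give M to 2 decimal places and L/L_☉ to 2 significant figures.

M ≈ 2.16; L/L_☉ ≈ 12

d = 1/p = 1000/2.05 mas = 487.8 pc
M = m − 5 log₁₀ d + 5 = 10.60 − 5·2.6882 + 5 = 2.159
M − M_☉ = 2.159 − 4.83 = -2.671
L/L_☉ = 10^(−0.4 × -2.671) = 11.71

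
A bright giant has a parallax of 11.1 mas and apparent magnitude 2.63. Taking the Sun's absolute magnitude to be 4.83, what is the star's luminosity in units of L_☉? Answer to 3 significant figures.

d = 1/p = 1000/11.1 mas = 90.09 pc
M = m − 5 log₁₀ d + 5 = 2.63 − 5·1.9547 + 5 = -2.143
M − M_☉ = -2.143 − 4.83 = -6.973
L/L_☉ = 10^(−0.4 × -6.973) = 615.7

L/L_☉ ≈ 616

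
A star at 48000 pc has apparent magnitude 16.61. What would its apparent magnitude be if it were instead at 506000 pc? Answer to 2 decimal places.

Flux ∝ 1/d², so Δm = 5 log₁₀(d₂/d₁) = 5 log₁₀(506000/48000) = 5.115
m₂ = m₁ + Δm = 16.61 + (5.115) = 21.725

m ≈ 21.72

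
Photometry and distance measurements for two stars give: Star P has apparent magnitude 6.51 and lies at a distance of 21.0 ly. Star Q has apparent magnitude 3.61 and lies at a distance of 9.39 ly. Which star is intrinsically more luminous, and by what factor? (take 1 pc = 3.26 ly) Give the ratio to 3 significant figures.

Star Q is more luminous, by a factor of 2.89.

Star P: d = 21.0 ly / 3.26 = 6.442 pc
Star P: M = m − 5 log₁₀ d + 5 = 6.51 − 5·0.8090 + 5 = 7.465
Star Q: d = 9.39 ly / 3.26 = 2.880 pc
Star Q: M = m − 5 log₁₀ d + 5 = 3.61 − 5·0.4594 + 5 = 6.313
ΔM = M_P − M_Q = 7.465 − (6.313) = 1.152; smaller M is more luminous → Star Q.
L ratio = 10^(0.4 |ΔM|) = 10^0.461 = 2.890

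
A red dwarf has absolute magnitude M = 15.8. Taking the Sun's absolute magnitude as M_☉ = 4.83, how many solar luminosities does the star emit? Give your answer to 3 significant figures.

L/L_☉ ≈ 4.09×10^-5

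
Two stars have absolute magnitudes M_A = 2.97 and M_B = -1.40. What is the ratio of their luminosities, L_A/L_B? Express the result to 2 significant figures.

L_A/L_B ≈ 0.018

ΔM = M_A − M_B = 4.37
L_A/L_B = 10^(−0.4 ΔM) = 10^-1.748 = 0.01786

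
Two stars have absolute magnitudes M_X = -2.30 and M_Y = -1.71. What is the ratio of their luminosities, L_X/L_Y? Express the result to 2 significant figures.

ΔM = M_X − M_Y = -0.59
L_X/L_Y = 10^(−0.4 ΔM) = 10^0.236 = 1.722

L_X/L_Y ≈ 1.7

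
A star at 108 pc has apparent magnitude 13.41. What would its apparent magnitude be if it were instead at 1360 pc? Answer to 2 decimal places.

Flux ∝ 1/d², so Δm = 5 log₁₀(d₂/d₁) = 5 log₁₀(1360/108) = 5.501
m₂ = m₁ + Δm = 13.41 + (5.501) = 18.911

m ≈ 18.91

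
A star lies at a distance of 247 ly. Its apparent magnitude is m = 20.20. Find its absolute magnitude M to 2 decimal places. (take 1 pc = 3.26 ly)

d = 247 ly / 3.26 = 75.77 pc
5 log₁₀(d/10 pc) = 5 log₁₀(75.77) − 5 = 4.397
M = m − 5 log₁₀(d/10) = 20.20 − 4.397 = 15.803

M ≈ 15.80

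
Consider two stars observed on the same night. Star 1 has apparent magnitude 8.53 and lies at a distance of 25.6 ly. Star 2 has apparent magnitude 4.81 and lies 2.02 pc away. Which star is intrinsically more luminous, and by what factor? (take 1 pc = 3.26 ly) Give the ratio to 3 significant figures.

Star 2 is more luminous, by a factor of 2.04.

Star 1: d = 25.6 ly / 3.26 = 7.853 pc
Star 1: M = m − 5 log₁₀ d + 5 = 8.53 − 5·0.8950 + 5 = 9.055
Star 2: M = m − 5 log₁₀ d + 5 = 4.81 − 5·0.3054 + 5 = 8.283
ΔM = M_1 − M_2 = 9.055 − (8.283) = 0.772; smaller M is more luminous → Star 2.
L ratio = 10^(0.4 |ΔM|) = 10^0.309 = 2.035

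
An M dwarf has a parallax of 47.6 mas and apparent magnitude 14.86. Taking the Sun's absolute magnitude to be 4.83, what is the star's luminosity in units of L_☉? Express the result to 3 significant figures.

L/L_☉ ≈ 4.29×10^-4

d = 1/p = 1000/47.6 mas = 21.01 pc
M = m − 5 log₁₀ d + 5 = 14.86 − 5·1.3224 + 5 = 13.248
M − M_☉ = 13.248 − 4.83 = 8.418
L/L_☉ = 10^(−0.4 × 8.418) = 4.293×10^-4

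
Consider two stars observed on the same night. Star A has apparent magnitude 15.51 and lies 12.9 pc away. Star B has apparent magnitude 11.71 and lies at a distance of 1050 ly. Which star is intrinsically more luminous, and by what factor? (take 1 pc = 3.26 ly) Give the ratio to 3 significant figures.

Star A: M = m − 5 log₁₀ d + 5 = 15.51 − 5·1.1106 + 5 = 14.957
Star B: d = 1050 ly / 3.26 = 322.1 pc
Star B: M = m − 5 log₁₀ d + 5 = 11.71 − 5·2.5080 + 5 = 4.170
ΔM = M_A − M_B = 14.957 − (4.170) = 10.787; smaller M is more luminous → Star B.
L ratio = 10^(0.4 |ΔM|) = 10^4.315 = 20640

Star B is more luminous, by a factor of 20600.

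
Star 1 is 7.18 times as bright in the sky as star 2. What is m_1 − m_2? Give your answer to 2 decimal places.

Pogson: Δm = −2.5 log₁₀(ratio) = −2.5 log₁₀(7.18) = −2.5 × 0.8561 = -2.140
Star 1 is brighter, so it has the smaller magnitude: the difference is negative.

m_1 − m_2 ≈ -2.14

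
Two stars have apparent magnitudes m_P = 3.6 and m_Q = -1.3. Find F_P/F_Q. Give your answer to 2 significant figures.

Δm = 3.6 − (-1.3) = 4.9
Flux ratio = 10^(−0.4 Δm) = 10^(−0.4 × 4.9) = 10^-1.960 = 0.01096

F_P/F_Q ≈ 0.011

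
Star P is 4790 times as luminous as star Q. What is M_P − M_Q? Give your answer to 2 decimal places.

M_P − M_Q ≈ -9.20

Pogson: ΔM = −2.5 log₁₀(ratio) = −2.5 log₁₀(4790) = −2.5 × 3.6803 = -9.201
Star P is brighter, so it has the smaller magnitude: the difference is negative.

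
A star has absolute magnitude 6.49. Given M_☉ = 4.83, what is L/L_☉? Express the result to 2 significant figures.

M − M_☉ = 6.49 − 4.83 = 1.660
L/L_☉ = 10^(−0.4 (M − M_☉)) = 10^-0.664 = 0.2168

L/L_☉ ≈ 0.22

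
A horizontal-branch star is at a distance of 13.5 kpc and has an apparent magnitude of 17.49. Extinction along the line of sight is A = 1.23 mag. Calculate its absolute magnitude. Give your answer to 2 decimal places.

M ≈ 0.61

d = 13.5 kpc = 13500 pc
5 log₁₀(d/10 pc) = 5 log₁₀(13500) − 5 = 15.652
M = m − 5 log₁₀(d/10) − A = 17.49 − 15.652 − 1.23 = 0.608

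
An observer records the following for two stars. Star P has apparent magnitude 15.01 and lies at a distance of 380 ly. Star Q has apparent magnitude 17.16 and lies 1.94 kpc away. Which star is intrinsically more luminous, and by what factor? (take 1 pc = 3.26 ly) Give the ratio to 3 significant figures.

Star Q is more luminous, by a factor of 38.2.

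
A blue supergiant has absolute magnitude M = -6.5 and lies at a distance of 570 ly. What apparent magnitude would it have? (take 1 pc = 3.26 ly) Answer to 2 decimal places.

m ≈ -0.29

d = 570 ly / 3.26 = 174.8 pc
m = M + 5 log₁₀ d − 5 = -6.5 + 5·2.2427 − 5 = -0.287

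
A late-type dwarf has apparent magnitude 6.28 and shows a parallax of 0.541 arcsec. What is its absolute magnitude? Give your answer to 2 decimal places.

d = 1/p = 1/0.541″ = 1.848 pc
5 log₁₀(d/10 pc) = 5 log₁₀(1.848) − 5 = -3.666
M = m − 5 log₁₀(d/10) = 6.28 + 3.666 = 9.946

M ≈ 9.95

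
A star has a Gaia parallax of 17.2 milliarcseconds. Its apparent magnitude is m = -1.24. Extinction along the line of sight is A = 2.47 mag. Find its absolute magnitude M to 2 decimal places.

p = 17.2 mas = 0.0172″ → d = 1/p = 58.14 pc
5 log₁₀(d/10 pc) = 5 log₁₀(58.14) − 5 = 3.822
M = m − 5 log₁₀(d/10) − A = -1.24 − 3.822 − 2.47 = -7.532

M ≈ -7.53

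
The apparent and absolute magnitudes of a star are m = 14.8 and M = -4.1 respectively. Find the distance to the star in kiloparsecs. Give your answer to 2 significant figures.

Distance modulus: m − M = 14.8 − (-4.1) = 18.900
m − M = 5 log₁₀ d − 5
log₁₀ d = (m − M)/5 + 1 = 4.7800
d = 10^4.7800 = 60260 pc
= 60.26 kpc

d ≈ 60 kpc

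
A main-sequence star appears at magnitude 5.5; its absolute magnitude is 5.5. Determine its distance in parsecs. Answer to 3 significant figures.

d ≈ 10.0 pc

Distance modulus: m − M = 5.5 − (5.5) = 0.000
m − M = 5 log₁₀ d − 5
log₁₀ d = (m − M)/5 + 1 = 1.0000
d = 10^1.0000 = 10.00 pc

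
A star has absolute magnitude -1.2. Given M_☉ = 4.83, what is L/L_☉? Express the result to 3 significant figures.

L/L_☉ ≈ 258

M − M_☉ = -1.2 − 4.83 = -6.030
L/L_☉ = 10^(−0.4 (M − M_☉)) = 10^2.412 = 258.2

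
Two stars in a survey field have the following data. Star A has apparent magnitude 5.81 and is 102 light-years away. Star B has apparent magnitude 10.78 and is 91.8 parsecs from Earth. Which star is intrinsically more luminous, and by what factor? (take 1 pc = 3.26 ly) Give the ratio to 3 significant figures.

Star A: d = 102 ly / 3.26 = 31.29 pc
Star A: M = m − 5 log₁₀ d + 5 = 5.81 − 5·1.4954 + 5 = 3.333
Star B: M = m − 5 log₁₀ d + 5 = 10.78 − 5·1.9628 + 5 = 5.966
ΔM = M_A − M_B = 3.333 − (5.966) = -2.633; smaller M is more luminous → Star A.
L ratio = 10^(0.4 |ΔM|) = 10^1.053 = 11.30

Star A is more luminous, by a factor of 11.3.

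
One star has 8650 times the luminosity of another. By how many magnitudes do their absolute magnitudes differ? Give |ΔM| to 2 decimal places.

|ΔM| ≈ 9.84

Pogson: ΔM = −2.5 log₁₀(ratio) = −2.5 log₁₀(8650) = −2.5 × 3.9370 = -9.843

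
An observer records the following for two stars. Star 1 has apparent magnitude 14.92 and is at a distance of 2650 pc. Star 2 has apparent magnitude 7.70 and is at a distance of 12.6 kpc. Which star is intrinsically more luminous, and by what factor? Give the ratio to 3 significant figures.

Star 2 is more luminous, by a factor of 17500.

Star 1: M = m − 5 log₁₀ d + 5 = 14.92 − 5·3.4232 + 5 = 2.804
Star 2: d = 12.6 kpc = 12600 pc
Star 2: M = m − 5 log₁₀ d + 5 = 7.70 − 5·4.1004 + 5 = -7.802
ΔM = M_1 − M_2 = 2.804 − (-7.802) = 10.606; smaller M is more luminous → Star 2.
L ratio = 10^(0.4 |ΔM|) = 10^4.242 = 17470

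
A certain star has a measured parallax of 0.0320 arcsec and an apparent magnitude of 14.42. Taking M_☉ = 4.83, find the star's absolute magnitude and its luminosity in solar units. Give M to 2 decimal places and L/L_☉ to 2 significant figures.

d = 1/p = 1/0.0320″ = 31.25 pc
M = m − 5 log₁₀ d + 5 = 14.42 − 5·1.4949 + 5 = 11.946
M − M_☉ = 11.946 − 4.83 = 7.116
L/L_☉ = 10^(−0.4 × 7.116) = 1.425×10^-3

M ≈ 11.95; L/L_☉ ≈ 1.4×10^-3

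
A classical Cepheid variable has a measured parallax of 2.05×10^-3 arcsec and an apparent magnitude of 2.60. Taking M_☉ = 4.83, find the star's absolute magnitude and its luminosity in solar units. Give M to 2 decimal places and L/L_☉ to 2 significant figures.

M ≈ -5.84; L/L_☉ ≈ 19000

d = 1/p = 1/2.05×10^-3″ = 487.8 pc
M = m − 5 log₁₀ d + 5 = 2.60 − 5·2.6882 + 5 = -5.841
M − M_☉ = -5.841 − 4.83 = -10.671
L/L_☉ = 10^(−0.4 × -10.671) = 18560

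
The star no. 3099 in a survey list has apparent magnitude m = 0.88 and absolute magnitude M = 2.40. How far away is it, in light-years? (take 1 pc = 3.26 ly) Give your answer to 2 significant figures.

μ = m − M = -1.520
m − M = 5 log₁₀ d − 5
log₁₀ d = (m − M)/5 + 1 = 0.6960
d = 10^0.6960 = 4.966 pc
= 16.19 ly

d ≈ 16 ly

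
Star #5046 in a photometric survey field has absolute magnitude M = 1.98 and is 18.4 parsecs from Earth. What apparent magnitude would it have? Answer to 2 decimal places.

m = M + 5 log₁₀ d − 5 = 1.98 + 5·1.2648 − 5 = 3.304

m ≈ 3.30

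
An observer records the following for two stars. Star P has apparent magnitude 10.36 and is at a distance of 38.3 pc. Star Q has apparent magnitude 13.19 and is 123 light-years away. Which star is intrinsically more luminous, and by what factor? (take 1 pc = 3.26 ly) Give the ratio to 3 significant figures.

Star P: M = m − 5 log₁₀ d + 5 = 10.36 − 5·1.5832 + 5 = 7.444
Star Q: d = 123 ly / 3.26 = 37.73 pc
Star Q: M = m − 5 log₁₀ d + 5 = 13.19 − 5·1.5767 + 5 = 10.307
ΔM = M_P − M_Q = 7.444 − (10.307) = -2.863; smaller M is more luminous → Star P.
L ratio = 10^(0.4 |ΔM|) = 10^1.145 = 13.96

Star P is more luminous, by a factor of 14.0.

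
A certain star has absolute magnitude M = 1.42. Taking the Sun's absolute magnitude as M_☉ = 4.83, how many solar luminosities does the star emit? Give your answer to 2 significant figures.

L/L_☉ ≈ 23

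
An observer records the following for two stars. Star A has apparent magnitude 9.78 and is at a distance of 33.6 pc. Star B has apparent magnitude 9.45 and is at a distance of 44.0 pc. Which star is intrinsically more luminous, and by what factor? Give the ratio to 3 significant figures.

Star B is more luminous, by a factor of 2.32.

Star A: M = m − 5 log₁₀ d + 5 = 9.78 − 5·1.5263 + 5 = 7.148
Star B: M = m − 5 log₁₀ d + 5 = 9.45 − 5·1.6435 + 5 = 6.233
ΔM = M_A − M_B = 7.148 − (6.233) = 0.916; smaller M is more luminous → Star B.
L ratio = 10^(0.4 |ΔM|) = 10^0.366 = 2.324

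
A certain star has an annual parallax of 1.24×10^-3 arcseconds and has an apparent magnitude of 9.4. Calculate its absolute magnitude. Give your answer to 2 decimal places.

M ≈ -0.13

d = 1/p = 1/1.24×10^-3″ = 806.5 pc
5 log₁₀(d/10 pc) = 5 log₁₀(806.5) − 5 = 9.533
M = m − 5 log₁₀(d/10) = 9.4 − 9.533 = -0.133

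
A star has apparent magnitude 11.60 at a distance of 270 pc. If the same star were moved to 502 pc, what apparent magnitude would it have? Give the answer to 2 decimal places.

Flux ∝ 1/d², so Δm = 5 log₁₀(d₂/d₁) = 5 log₁₀(502/270) = 1.347
m₂ = m₁ + Δm = 11.60 + (1.347) = 12.947

m ≈ 12.95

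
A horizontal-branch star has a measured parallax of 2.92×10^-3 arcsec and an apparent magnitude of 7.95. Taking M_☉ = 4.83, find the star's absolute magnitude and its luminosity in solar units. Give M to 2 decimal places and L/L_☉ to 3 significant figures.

d = 1/p = 1/2.92×10^-3″ = 342.5 pc
M = m − 5 log₁₀ d + 5 = 7.95 − 5·2.5346 + 5 = 0.277
M − M_☉ = 0.277 − 4.83 = -4.553
L/L_☉ = 10^(−0.4 × -4.553) = 66.26

M ≈ 0.28; L/L_☉ ≈ 66.3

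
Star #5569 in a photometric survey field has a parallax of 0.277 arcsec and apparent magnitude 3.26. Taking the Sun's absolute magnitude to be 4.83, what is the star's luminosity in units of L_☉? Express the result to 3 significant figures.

d = 1/p = 1/0.277″ = 3.610 pc
M = m − 5 log₁₀ d + 5 = 3.26 − 5·0.5575 + 5 = 5.472
M − M_☉ = 5.472 − 4.83 = 0.642
L/L_☉ = 10^(−0.4 × 0.642) = 0.5534

L/L_☉ ≈ 0.553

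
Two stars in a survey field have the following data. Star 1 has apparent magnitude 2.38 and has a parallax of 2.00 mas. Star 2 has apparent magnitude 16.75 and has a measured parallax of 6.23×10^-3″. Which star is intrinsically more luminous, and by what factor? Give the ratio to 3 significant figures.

Star 1 is more luminous, by a factor of 5.43×10^6.

Star 1: p = 2.00 mas = 2.00×10^-3″ → d = 1/p = 500.0 pc
Star 1: M = m − 5 log₁₀ d + 5 = 2.38 − 5·2.6990 + 5 = -6.115
Star 2: d = 1/p = 1/6.23×10^-3″ = 160.5 pc
Star 2: M = m − 5 log₁₀ d + 5 = 16.75 − 5·2.2055 + 5 = 10.722
ΔM = M_1 − M_2 = -6.115 − (10.722) = -16.837; smaller M is more luminous → Star 1.
L ratio = 10^(0.4 |ΔM|) = 10^6.735 = 5.431×10^6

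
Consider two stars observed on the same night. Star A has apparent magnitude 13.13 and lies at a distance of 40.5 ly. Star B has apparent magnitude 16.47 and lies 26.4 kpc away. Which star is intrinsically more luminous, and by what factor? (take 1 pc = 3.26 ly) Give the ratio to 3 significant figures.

Star A: d = 40.5 ly / 3.26 = 12.42 pc
Star A: M = m − 5 log₁₀ d + 5 = 13.13 − 5·1.0942 + 5 = 12.659
Star B: d = 26.4 kpc = 26400 pc
Star B: M = m − 5 log₁₀ d + 5 = 16.47 − 5·4.4216 + 5 = -0.638
ΔM = M_A − M_B = 12.659 − (-0.638) = 13.297; smaller M is more luminous → Star B.
L ratio = 10^(0.4 |ΔM|) = 10^5.319 = 208300

Star B is more luminous, by a factor of 208000.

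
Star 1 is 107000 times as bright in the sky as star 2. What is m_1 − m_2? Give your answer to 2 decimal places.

m_1 − m_2 ≈ -12.57

Pogson: Δm = −2.5 log₁₀(ratio) = −2.5 log₁₀(107000) = −2.5 × 5.0294 = -12.573
Star 1 is brighter, so it has the smaller magnitude: the difference is negative.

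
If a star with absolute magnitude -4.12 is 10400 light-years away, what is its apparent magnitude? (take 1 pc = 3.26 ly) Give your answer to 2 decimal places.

m ≈ 8.40

d = 10400 ly / 3.26 = 3190 pc
m = M + 5 log₁₀ d − 5 = -4.12 + 5·3.5038 − 5 = 8.399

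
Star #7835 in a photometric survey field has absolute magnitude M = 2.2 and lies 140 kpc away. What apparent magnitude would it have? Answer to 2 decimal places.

m ≈ 22.93

d = 140 kpc = 140000 pc
m = M + 5 log₁₀ d − 5 = 2.2 + 5·5.1461 − 5 = 22.931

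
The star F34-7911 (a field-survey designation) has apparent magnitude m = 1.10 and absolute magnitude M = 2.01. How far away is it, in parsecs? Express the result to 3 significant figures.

d ≈ 6.58 pc

μ = m − M = -0.910
m − M = 5 log₁₀ d − 5
log₁₀ d = (m − M)/5 + 1 = 0.8180
d = 10^0.8180 = 6.577 pc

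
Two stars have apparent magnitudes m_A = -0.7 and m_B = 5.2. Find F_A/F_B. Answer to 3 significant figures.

Δm = -0.7 − (5.2) = -5.9
Flux ratio = 10^(−0.4 Δm) = 10^(−0.4 × -5.9) = 10^2.360 = 229.1

F_A/F_B ≈ 229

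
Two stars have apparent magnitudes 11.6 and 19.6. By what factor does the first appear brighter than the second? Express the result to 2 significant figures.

Magnitude difference = -8.0
Flux ratio = 10^(−0.4 Δm) = 10^(−0.4 × -8.0) = 10^3.200 = 1585

1600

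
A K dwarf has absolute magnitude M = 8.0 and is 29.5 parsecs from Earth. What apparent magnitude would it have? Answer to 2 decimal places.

m ≈ 10.35

m = M + 5 log₁₀ d − 5 = 8.0 + 5·1.4698 − 5 = 10.349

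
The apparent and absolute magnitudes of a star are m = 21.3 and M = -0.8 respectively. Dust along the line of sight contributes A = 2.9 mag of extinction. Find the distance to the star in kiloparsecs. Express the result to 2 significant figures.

m − M = 5 log₁₀(d/10 pc) + A  ⇒  21.3 − (-0.8) − 2.9 = 5 log₁₀(d/10)
19.200 = 5 log₁₀(d/10)
log₁₀ d = (m − M − A)/5 + 1 = 4.8400
d = 10^4.8400 = 69180 pc
= 69.18 kpc

d ≈ 69 kpc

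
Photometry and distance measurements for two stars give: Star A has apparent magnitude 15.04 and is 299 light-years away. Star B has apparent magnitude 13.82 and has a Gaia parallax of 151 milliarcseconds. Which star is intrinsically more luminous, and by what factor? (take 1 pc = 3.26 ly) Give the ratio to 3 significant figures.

Star A: d = 299 ly / 3.26 = 91.72 pc
Star A: M = m − 5 log₁₀ d + 5 = 15.04 − 5·1.9625 + 5 = 10.228
Star B: p = 151 mas = 0.151″ → d = 1/p = 6.623 pc
Star B: M = m − 5 log₁₀ d + 5 = 13.82 − 5·0.8210 + 5 = 14.715
ΔM = M_A − M_B = 10.228 − (14.715) = -4.487; smaller M is more luminous → Star A.
L ratio = 10^(0.4 |ΔM|) = 10^1.795 = 62.35

Star A is more luminous, by a factor of 62.4.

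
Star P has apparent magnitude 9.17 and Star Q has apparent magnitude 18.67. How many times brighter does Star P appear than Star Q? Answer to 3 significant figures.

6310

Magnitude difference = -9.50
Flux ratio = 10^(−0.4 Δm) = 10^(−0.4 × -9.50) = 10^3.800 = 6310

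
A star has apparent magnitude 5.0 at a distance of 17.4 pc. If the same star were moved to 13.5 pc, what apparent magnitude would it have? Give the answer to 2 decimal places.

m ≈ 4.45

Flux ∝ 1/d², so Δm = 5 log₁₀(d₂/d₁) = 5 log₁₀(13.5/17.4) = -0.551
m₂ = m₁ + Δm = 5.0 + (-0.551) = 4.449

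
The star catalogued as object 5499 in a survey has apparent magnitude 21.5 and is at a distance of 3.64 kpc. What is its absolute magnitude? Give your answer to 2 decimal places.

d = 3.64 kpc = 3640 pc
5 log₁₀(d/10 pc) = 5 log₁₀(3640) − 5 = 12.806
M = m − 5 log₁₀(d/10) = 21.5 − 12.806 = 8.694

M ≈ 8.69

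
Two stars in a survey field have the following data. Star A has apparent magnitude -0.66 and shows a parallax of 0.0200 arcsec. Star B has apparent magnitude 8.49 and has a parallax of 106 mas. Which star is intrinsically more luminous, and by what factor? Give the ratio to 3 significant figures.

Star A: d = 1/p = 1/0.0200″ = 50.00 pc
Star A: M = m − 5 log₁₀ d + 5 = -0.66 − 5·1.6990 + 5 = -4.155
Star B: p = 106 mas = 0.106″ → d = 1/p = 9.434 pc
Star B: M = m − 5 log₁₀ d + 5 = 8.49 − 5·0.9747 + 5 = 8.617
ΔM = M_A − M_B = -4.155 − (8.617) = -12.771; smaller M is more luminous → Star A.
L ratio = 10^(0.4 |ΔM|) = 10^5.109 = 128400

Star A is more luminous, by a factor of 128000.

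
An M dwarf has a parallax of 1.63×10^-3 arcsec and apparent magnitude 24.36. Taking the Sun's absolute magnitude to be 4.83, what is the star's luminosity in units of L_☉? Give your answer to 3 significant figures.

L/L_☉ ≈ 5.80×10^-5

d = 1/p = 1/1.63×10^-3″ = 613.5 pc
M = m − 5 log₁₀ d + 5 = 24.36 − 5·2.7878 + 5 = 15.421
M − M_☉ = 15.421 − 4.83 = 10.591
L/L_☉ = 10^(−0.4 × 10.591) = 5.803×10^-5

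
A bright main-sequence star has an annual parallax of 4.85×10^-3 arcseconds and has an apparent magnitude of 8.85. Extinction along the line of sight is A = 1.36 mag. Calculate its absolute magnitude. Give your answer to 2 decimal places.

d = 1/p = 1/4.85×10^-3″ = 206.2 pc
5 log₁₀(d/10 pc) = 5 log₁₀(206.2) − 5 = 6.571
M = m − 5 log₁₀(d/10) − A = 8.85 − 6.571 − 1.36 = 0.919

M ≈ 0.92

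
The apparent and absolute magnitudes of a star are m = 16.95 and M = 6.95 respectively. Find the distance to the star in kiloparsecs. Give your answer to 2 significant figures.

d ≈ 1.0 kpc

μ = m − M = 10.000
m − M = 5 log₁₀ d − 5
log₁₀ d = (m − M)/5 + 1 = 3.0000
d = 10^3.0000 = 1000 pc
= 1.000 kpc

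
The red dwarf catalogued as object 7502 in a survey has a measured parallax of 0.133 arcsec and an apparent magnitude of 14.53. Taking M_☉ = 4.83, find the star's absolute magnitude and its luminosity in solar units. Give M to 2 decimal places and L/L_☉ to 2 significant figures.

M ≈ 15.15; L/L_☉ ≈ 7.5×10^-5

d = 1/p = 1/0.133″ = 7.519 pc
M = m − 5 log₁₀ d + 5 = 14.53 − 5·0.8761 + 5 = 15.149
M − M_☉ = 15.149 − 4.83 = 10.319
L/L_☉ = 10^(−0.4 × 10.319) = 7.452×10^-5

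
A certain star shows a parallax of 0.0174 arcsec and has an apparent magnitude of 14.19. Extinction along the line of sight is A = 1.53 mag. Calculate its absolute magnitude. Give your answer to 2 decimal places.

M ≈ 8.86

d = 1/p = 1/0.0174″ = 57.47 pc
5 log₁₀(d/10 pc) = 5 log₁₀(57.47) − 5 = 3.797
M = m − 5 log₁₀(d/10) − A = 14.19 − 3.797 − 1.53 = 8.863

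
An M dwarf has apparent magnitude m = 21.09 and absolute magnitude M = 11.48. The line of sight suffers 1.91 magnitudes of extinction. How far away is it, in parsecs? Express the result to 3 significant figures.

d ≈ 347 pc

m − M = 5 log₁₀(d/10 pc) + A  ⇒  21.09 − (11.48) − 1.91 = 5 log₁₀(d/10)
7.700 = 5 log₁₀(d/10)
log₁₀ d = (m − M − A)/5 + 1 = 2.5400
d = 10^2.5400 = 346.7 pc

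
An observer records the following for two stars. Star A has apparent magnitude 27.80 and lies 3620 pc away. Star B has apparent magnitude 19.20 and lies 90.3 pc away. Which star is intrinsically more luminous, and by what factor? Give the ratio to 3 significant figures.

Star B is more luminous, by a factor of 1.71.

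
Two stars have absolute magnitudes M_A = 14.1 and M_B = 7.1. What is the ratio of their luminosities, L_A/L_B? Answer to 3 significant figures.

L_A/L_B ≈ 1.58×10^-3

ΔM = M_A − M_B = 7.0
L_A/L_B = 10^(−0.4 ΔM) = 10^-2.800 = 1.585×10^-3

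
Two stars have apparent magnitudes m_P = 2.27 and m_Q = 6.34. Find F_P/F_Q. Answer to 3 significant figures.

F_P/F_Q ≈ 42.5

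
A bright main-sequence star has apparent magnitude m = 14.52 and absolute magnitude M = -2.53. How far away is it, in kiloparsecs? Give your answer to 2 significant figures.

d ≈ 26 kpc

Distance modulus: m − M = 14.52 − (-2.53) = 17.050
m − M = 5 log₁₀ d − 5
log₁₀ d = (m − M)/5 + 1 = 4.4100
d = 10^4.4100 = 25700 pc
= 25.70 kpc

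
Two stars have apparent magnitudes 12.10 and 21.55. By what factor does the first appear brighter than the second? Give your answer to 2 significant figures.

6000

Magnitude difference = -9.45
Flux ratio = 10^(−0.4 Δm) = 10^(−0.4 × -9.45) = 10^3.780 = 6026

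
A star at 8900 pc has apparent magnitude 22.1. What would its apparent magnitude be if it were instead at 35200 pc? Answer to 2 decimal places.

Flux ∝ 1/d², so Δm = 5 log₁₀(d₂/d₁) = 5 log₁₀(35200/8900) = 2.986
m₂ = m₁ + Δm = 22.1 + (2.986) = 25.086

m ≈ 25.09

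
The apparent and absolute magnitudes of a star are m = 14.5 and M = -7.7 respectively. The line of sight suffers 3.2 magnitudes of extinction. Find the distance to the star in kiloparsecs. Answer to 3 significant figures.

d ≈ 63.1 kpc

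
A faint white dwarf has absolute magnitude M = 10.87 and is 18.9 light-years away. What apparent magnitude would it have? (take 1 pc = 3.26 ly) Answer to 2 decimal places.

m ≈ 9.69

d = 18.9 ly / 3.26 = 5.798 pc
m = M + 5 log₁₀ d − 5 = 10.87 + 5·0.7632 − 5 = 9.686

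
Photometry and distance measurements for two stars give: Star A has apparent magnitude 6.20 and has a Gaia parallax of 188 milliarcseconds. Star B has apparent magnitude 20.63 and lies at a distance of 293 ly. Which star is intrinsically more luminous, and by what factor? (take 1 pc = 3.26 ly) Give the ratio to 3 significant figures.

Star A is more luminous, by a factor of 2070.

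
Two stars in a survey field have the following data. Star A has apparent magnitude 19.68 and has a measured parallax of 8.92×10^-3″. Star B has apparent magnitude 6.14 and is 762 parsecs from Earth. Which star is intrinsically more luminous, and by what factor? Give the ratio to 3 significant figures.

Star B is more luminous, by a factor of 1.20×10^7.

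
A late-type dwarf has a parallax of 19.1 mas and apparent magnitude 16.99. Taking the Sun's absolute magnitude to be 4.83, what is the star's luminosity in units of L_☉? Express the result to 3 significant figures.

d = 1/p = 1000/19.1 mas = 52.36 pc
M = m − 5 log₁₀ d + 5 = 16.99 − 5·1.7190 + 5 = 13.395
M − M_☉ = 13.395 − 4.83 = 8.565
L/L_☉ = 10^(−0.4 × 8.565) = 3.749×10^-4

L/L_☉ ≈ 3.75×10^-4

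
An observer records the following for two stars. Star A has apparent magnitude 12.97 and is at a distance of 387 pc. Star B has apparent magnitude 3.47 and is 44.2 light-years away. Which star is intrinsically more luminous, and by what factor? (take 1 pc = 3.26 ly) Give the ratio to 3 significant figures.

Star B is more luminous, by a factor of 7.74.

Star A: M = m − 5 log₁₀ d + 5 = 12.97 − 5·2.5877 + 5 = 5.031
Star B: d = 44.2 ly / 3.26 = 13.56 pc
Star B: M = m − 5 log₁₀ d + 5 = 3.47 − 5·1.1322 + 5 = 2.809
ΔM = M_A − M_B = 5.031 − (2.809) = 2.222; smaller M is more luminous → Star B.
L ratio = 10^(0.4 |ΔM|) = 10^0.889 = 7.744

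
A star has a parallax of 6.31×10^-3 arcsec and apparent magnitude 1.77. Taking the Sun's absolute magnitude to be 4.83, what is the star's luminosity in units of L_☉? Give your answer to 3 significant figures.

L/L_☉ ≈ 4210

d = 1/p = 1/6.31×10^-3″ = 158.5 pc
M = m − 5 log₁₀ d + 5 = 1.77 − 5·2.2000 + 5 = -4.230
M − M_☉ = -4.230 − 4.83 = -9.060
L/L_☉ = 10^(−0.4 × -9.060) = 4207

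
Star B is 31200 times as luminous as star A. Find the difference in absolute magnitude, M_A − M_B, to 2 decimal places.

Pogson: ΔM = −2.5 log₁₀(ratio) = −2.5 log₁₀(31200) = −2.5 × 4.4942 = -11.235
Star B is brighter so has the smaller magnitude: M_A − M_B is positive.

M_A − M_B ≈ 11.24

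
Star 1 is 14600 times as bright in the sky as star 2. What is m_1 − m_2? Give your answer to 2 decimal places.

m_1 − m_2 ≈ -10.41

Pogson: Δm = −2.5 log₁₀(ratio) = −2.5 log₁₀(14600) = −2.5 × 4.1644 = -10.411
Star 1 is brighter, so it has the smaller magnitude: the difference is negative.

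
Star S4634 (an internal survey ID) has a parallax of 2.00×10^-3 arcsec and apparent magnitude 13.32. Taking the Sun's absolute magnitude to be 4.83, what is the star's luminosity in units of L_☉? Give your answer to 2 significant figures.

L/L_☉ ≈ 1.0

d = 1/p = 1/2.00×10^-3″ = 500.0 pc
M = m − 5 log₁₀ d + 5 = 13.32 − 5·2.6990 + 5 = 4.825
M − M_☉ = 4.825 − 4.83 = -0.005
L/L_☉ = 10^(−0.4 × -0.005) = 1.004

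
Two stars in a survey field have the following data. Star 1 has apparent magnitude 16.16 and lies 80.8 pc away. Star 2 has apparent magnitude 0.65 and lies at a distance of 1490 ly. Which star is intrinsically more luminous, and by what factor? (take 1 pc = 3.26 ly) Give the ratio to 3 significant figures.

Star 2 is more luminous, by a factor of 5.12×10^7.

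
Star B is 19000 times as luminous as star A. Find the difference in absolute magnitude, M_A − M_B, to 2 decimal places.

Pogson: ΔM = −2.5 log₁₀(ratio) = −2.5 log₁₀(19000) = −2.5 × 4.2788 = -10.697
Star B is brighter so has the smaller magnitude: M_A − M_B is positive.

M_A − M_B ≈ 10.70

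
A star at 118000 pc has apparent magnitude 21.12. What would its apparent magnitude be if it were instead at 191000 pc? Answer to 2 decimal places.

Flux ∝ 1/d², so Δm = 5 log₁₀(d₂/d₁) = 5 log₁₀(191000/118000) = 1.046
m₂ = m₁ + Δm = 21.12 + (1.046) = 22.166

m ≈ 22.17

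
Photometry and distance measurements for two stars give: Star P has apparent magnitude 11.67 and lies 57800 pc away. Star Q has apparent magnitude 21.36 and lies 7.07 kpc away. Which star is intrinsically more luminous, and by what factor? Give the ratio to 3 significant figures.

Star P: M = m − 5 log₁₀ d + 5 = 11.67 − 5·4.7619 + 5 = -7.140
Star Q: d = 7.07 kpc = 7070 pc
Star Q: M = m − 5 log₁₀ d + 5 = 21.36 − 5·3.8494 + 5 = 7.113
ΔM = M_P − M_Q = -7.140 − (7.113) = -14.253; smaller M is more luminous → Star P.
L ratio = 10^(0.4 |ΔM|) = 10^5.701 = 502400

Star P is more luminous, by a factor of 502000.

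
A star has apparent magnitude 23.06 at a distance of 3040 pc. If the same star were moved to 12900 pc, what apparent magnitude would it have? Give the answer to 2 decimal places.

m ≈ 26.20

Flux ∝ 1/d², so Δm = 5 log₁₀(d₂/d₁) = 5 log₁₀(12900/3040) = 3.139
m₂ = m₁ + Δm = 23.06 + (3.139) = 26.199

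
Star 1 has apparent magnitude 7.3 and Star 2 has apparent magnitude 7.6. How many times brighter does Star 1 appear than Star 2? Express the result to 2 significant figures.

Δm = 7.3 − (7.6) = -0.3
Flux ratio = 10^(−0.4 Δm) = 10^(−0.4 × -0.3) = 10^0.120 = 1.318

1.3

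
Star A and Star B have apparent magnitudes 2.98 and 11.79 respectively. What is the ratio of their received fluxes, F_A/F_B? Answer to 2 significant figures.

F_A/F_B ≈ 3300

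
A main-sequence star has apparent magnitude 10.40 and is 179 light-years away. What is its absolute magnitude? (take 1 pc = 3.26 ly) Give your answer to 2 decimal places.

M ≈ 6.70

d = 179 ly / 3.26 = 54.91 pc
5 log₁₀(d/10 pc) = 5 log₁₀(54.91) − 5 = 3.698
M = m − 5 log₁₀(d/10) = 10.40 − 3.698 = 6.702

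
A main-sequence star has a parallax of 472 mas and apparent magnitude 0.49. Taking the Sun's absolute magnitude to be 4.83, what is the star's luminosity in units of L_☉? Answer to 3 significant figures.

d = 1/p = 1000/472 mas = 2.119 pc
M = m − 5 log₁₀ d + 5 = 0.49 − 5·0.3261 + 5 = 3.860
M − M_☉ = 3.860 − 4.83 = -0.970
L/L_☉ = 10^(−0.4 × -0.970) = 2.444

L/L_☉ ≈ 2.44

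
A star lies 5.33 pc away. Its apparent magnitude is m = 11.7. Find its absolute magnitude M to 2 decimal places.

5 log₁₀(d/10 pc) = 5 log₁₀(5.330) − 5 = -1.366
M = m − 5 log₁₀(d/10) = 11.7 + 1.366 = 13.066

M ≈ 13.07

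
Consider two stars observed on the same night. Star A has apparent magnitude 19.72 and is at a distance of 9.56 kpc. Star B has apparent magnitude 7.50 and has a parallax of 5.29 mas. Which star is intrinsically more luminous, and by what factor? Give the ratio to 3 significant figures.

Star B is more luminous, by a factor of 30.2.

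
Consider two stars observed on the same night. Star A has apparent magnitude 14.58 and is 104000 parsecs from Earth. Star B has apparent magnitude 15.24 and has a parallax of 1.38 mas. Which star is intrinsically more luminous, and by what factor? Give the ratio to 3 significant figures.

Star A: M = m − 5 log₁₀ d + 5 = 14.58 − 5·5.0170 + 5 = -5.505
Star B: p = 1.38 mas = 1.38×10^-3″ → d = 1/p = 724.6 pc
Star B: M = m − 5 log₁₀ d + 5 = 15.24 − 5·2.8601 + 5 = 5.939
ΔM = M_A − M_B = -5.505 − (5.939) = -11.445; smaller M is more luminous → Star A.
L ratio = 10^(0.4 |ΔM|) = 10^4.578 = 37830

Star A is more luminous, by a factor of 37800.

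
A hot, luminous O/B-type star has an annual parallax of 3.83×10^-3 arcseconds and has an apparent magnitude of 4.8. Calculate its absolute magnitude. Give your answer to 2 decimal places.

M ≈ -2.28

d = 1/p = 1/3.83×10^-3″ = 261.1 pc
5 log₁₀(d/10 pc) = 5 log₁₀(261.1) − 5 = 7.084
M = m − 5 log₁₀(d/10) = 4.8 − 7.084 = -2.284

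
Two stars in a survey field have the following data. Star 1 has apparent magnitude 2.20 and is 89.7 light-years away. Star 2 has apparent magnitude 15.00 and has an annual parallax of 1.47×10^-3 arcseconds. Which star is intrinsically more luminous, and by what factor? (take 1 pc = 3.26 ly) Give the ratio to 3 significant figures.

Star 1 is more luminous, by a factor of 216.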